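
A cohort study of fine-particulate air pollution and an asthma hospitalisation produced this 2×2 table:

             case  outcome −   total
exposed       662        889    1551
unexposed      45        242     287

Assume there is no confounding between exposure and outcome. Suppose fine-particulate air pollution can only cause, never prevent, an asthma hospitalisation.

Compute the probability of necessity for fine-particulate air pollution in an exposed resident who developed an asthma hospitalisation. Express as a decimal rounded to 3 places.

PN ≈ 0.633

p₁ = P(outcome | exposed) = 662/1551 = 0.42682
p₀ = P(outcome | unexposed) = 45/287 = 0.15679
Under exogeneity and monotonicity, PN = (p₁ − p₀)/p₁.
PN = (0.42682 − 0.15679) / 0.42682 ≈ 0.6326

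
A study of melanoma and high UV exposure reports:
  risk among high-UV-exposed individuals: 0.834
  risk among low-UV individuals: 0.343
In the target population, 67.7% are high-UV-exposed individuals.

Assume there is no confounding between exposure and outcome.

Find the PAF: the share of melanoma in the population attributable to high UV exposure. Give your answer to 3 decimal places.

PAF ≈ 0.492

Let p₁ = 0.834, p₀ = 0.343.
Overall risk P(Y=1) = π·p₁ + (1−π)·p₀ = 0.677×0.834 + 0.323×0.343 = 0.67541.
Under exogeneity, PAF = [P(Y=1) − p₀] / P(Y=1).
PAF = (0.67541 − 0.343) / 0.67541 ≈ 0.4922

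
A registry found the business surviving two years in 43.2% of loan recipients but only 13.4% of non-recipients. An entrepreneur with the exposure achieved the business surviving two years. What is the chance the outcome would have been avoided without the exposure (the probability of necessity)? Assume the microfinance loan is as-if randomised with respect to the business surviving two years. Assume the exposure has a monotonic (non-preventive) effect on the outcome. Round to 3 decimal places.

p₁ = 0.432, p₀ = 0.134.
Under exogeneity and monotonicity, PN = (p₁ − p₀) / p₁.
PN = (0.432 − 0.134) / 0.432 = 0.298 / 0.432 ≈ 0.6898

PN ≈ 0.690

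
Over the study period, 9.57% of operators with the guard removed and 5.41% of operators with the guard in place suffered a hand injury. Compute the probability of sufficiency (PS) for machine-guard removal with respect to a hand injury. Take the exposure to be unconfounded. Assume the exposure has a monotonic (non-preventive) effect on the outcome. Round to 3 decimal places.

PS ≈ 0.044

p₁ = 0.0957, p₀ = 0.0541.
Under exogeneity and monotonicity, PS = (p₁ − p₀) / (1 − p₀).
PS = (0.0957 − 0.0541) / (1 − 0.0541) = 0.0416 / 0.9459 ≈ 0.0440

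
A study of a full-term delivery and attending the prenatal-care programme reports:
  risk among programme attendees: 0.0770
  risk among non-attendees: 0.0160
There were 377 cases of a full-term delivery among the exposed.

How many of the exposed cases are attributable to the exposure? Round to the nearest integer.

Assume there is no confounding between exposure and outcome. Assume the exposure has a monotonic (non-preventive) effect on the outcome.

Let p₁ = 0.077, p₀ = 0.016.
PN = (p₁ − p₀)/p₁ = (0.077 − 0.016) / 0.077 ≈ 0.79221.
Attributable cases ≈ PN × (exposed cases) = 0.79221 × 377 ≈ 298.66.

about 299 cases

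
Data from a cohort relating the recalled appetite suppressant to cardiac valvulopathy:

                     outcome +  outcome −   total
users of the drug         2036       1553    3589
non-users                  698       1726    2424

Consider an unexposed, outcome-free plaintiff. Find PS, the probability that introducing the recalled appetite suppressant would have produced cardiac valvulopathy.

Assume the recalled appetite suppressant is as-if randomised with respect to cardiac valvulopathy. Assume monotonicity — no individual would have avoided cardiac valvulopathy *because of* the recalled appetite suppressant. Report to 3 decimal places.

PS ≈ 0.392

p₁ = P(outcome | exposed) = 2036/3589 = 0.56729
p₀ = P(outcome | unexposed) = 698/2424 = 0.28795
Under exogeneity and monotonicity, PS = (p₁ − p₀)/(1 − p₀).
PS = (0.56729 − 0.28795) / 0.71205 ≈ 0.3923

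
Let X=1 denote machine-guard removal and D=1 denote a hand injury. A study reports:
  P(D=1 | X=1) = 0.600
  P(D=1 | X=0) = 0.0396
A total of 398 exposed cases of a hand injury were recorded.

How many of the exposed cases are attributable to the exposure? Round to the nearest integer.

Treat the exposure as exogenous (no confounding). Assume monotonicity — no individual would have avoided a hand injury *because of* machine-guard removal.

Let p₁ = 0.6, p₀ = 0.0396.
PN = (p₁ − p₀)/p₁ = (0.6 − 0.0396) / 0.6 ≈ 0.93400.
Attributable cases ≈ PN × (exposed cases) = 0.93400 × 398 ≈ 371.73.

about 372 cases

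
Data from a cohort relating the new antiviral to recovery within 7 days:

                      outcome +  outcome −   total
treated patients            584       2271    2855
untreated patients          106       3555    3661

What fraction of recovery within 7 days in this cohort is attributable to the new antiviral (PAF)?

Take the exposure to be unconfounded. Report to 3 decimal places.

PAF ≈ 0.727

p₁ = P(outcome | exposed) = 584/2855 = 0.20455
p₀ = P(outcome | unexposed) = 106/3661 = 0.028954
Exposure prevalence π = 2855/6516 = 0.43815; overall risk P(Y=1) = 0.10589.
Under exogeneity, PAF = [P(Y=1) − p₀]/P(Y=1).
PAF = (0.10589 − 0.028954) / 0.10589 ≈ 0.7266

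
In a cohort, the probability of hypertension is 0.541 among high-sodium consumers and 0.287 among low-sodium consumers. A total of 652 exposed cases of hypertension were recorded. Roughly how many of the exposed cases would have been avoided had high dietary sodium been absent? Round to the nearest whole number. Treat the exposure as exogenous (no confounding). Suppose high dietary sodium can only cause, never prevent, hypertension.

about 306 cases

Let p₁ = 0.541, p₀ = 0.287.
PN = (p₁ − p₀)/p₁ = (0.541 − 0.287) / 0.541 ≈ 0.46950.
Attributable cases ≈ PN × (exposed cases) = 0.46950 × 652 ≈ 306.11.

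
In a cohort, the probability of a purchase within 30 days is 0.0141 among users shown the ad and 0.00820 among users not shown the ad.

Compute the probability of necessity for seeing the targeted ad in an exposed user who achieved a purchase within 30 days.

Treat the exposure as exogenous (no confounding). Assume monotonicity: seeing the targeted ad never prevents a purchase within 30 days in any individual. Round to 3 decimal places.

Let p₁ = 0.0141, p₀ = 0.0082.
Under exogeneity and monotonicity, PN = (p₁ − p₀) / p₁.
PN = (0.0141 − 0.0082) / 0.0141 = 0.0059 / 0.0141 ≈ 0.4184

PN ≈ 0.418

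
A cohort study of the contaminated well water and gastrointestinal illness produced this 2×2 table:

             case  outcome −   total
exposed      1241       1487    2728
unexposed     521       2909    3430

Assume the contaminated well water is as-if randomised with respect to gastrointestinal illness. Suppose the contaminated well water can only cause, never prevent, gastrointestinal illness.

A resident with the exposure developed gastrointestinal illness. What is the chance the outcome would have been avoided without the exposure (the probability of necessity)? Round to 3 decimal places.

p₁ = P(outcome | exposed) = 1241/2728 = 0.45491
p₀ = P(outcome | unexposed) = 521/3430 = 0.1519
Under exogeneity and monotonicity, PN = (p₁ − p₀) / p₁.
PN = (0.45491 − 0.1519) / 0.45491 = 0.30302 / 0.45491 ≈ 0.6661

PN ≈ 0.666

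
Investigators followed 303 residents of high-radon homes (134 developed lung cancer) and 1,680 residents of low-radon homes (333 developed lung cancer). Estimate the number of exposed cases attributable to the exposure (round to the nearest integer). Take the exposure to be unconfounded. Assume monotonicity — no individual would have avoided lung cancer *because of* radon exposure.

about 74 cases

p₁ = P(outcome | exposed) = 134/303 = 0.44224
p₀ = P(outcome | unexposed) = 333/1680 = 0.19821
PN = (p₁ − p₀)/p₁ = (0.44224 − 0.19821) / 0.44224 ≈ 0.55180.
Attributable cases ≈ PN × (exposed cases) = 0.55180 × 134 ≈ 73.94.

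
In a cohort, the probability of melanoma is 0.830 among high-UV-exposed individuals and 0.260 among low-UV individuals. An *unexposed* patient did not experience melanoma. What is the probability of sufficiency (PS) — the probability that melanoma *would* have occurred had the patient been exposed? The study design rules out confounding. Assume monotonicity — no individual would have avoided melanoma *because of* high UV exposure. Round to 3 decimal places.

PS ≈ 0.770

Let p₁ = 0.83, p₀ = 0.26.
Under exogeneity and monotonicity, PS = (p₁ − p₀) / (1 − p₀).
PS = (0.83 − 0.26) / (1 − 0.26) = 0.57 / 0.74 ≈ 0.7703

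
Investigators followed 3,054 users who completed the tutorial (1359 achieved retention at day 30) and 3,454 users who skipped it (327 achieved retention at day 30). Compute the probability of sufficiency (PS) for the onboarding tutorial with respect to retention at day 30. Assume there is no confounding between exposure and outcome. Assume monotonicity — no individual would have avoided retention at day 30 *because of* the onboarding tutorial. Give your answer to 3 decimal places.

p₁ = P(outcome | exposed) = 1359/3054 = 0.44499
p₀ = P(outcome | unexposed) = 327/3454 = 0.094673
Under exogeneity and monotonicity, PS = (p₁ − p₀) / (1 − p₀).
PS = (0.44499 − 0.094673) / (1 − 0.094673) = 0.35032 / 0.90533 ≈ 0.3870

PS ≈ 0.387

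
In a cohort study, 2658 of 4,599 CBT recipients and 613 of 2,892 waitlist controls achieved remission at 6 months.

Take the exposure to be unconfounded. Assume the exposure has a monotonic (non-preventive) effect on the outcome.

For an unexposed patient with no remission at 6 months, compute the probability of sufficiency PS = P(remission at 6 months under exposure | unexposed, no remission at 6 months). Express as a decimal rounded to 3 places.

PS ≈ 0.464

p₁ = P(outcome | exposed) = 2658/4599 = 0.57795
p₀ = P(outcome | unexposed) = 613/2892 = 0.21196
Under exogeneity and monotonicity, PS = (p₁ − p₀) / (1 − p₀).
PS = (0.57795 − 0.21196) / (1 − 0.21196) = 0.36599 / 0.78804 ≈ 0.4644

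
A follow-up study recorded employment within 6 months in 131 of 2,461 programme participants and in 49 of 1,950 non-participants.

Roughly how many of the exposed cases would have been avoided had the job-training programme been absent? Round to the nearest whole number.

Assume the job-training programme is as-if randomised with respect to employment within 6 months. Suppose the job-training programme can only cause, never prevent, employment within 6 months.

about 69 cases

p₁ = P(outcome | exposed) = 131/2461 = 0.05323
p₀ = P(outcome | unexposed) = 49/1950 = 0.025128
PN = (p₁ − p₀)/p₁ = (0.05323 − 0.025128) / 0.05323 ≈ 0.52794.
Attributable cases ≈ PN × (exposed cases) = 0.52794 × 131 ≈ 69.16.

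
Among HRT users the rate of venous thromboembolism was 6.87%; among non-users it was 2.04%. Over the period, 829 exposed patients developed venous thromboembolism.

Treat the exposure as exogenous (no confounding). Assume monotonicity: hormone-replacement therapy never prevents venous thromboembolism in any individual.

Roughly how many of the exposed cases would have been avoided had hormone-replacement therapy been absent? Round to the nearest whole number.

about 583 cases

p₁ = 0.0687, p₀ = 0.0204.
PN = (p₁ − p₀)/p₁ = (0.0687 − 0.0204) / 0.0687 ≈ 0.70306.
Attributable cases ≈ PN × (exposed cases) = 0.70306 × 829 ≈ 582.83.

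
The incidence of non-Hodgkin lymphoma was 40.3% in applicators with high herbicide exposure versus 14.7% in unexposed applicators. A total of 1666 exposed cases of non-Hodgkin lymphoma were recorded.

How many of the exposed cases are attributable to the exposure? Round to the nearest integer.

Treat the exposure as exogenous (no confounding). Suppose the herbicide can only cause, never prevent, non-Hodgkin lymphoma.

p₁ = 0.403, p₀ = 0.147.
PN = (p₁ − p₀)/p₁ = (0.403 − 0.147) / 0.403 ≈ 0.63524.
Attributable cases ≈ PN × (exposed cases) = 0.63524 × 1666 ≈ 1058.30.

about 1058 cases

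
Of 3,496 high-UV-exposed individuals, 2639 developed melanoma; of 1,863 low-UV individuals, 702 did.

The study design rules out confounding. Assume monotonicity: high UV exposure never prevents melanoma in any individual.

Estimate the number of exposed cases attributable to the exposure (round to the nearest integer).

p₁ = P(outcome | exposed) = 2639/3496 = 0.75486
p₀ = P(outcome | unexposed) = 702/1863 = 0.37681
PN = (p₁ − p₀)/p₁ = (0.75486 − 0.37681) / 0.75486 ≈ 0.50082.
Attributable cases ≈ PN × (exposed cases) = 0.50082 × 2639 ≈ 1321.67.

about 1322 cases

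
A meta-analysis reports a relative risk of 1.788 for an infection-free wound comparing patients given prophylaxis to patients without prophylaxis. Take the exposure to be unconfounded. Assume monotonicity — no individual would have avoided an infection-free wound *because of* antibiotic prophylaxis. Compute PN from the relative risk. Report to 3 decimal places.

PN ≈ 0.441

Under exogeneity and monotonicity, PN = (RR − 1) / RR = 1 − 1/RR.
PN = (1.788 − 1) / 1.788 = 0.788 / 1.788 ≈ 0.4407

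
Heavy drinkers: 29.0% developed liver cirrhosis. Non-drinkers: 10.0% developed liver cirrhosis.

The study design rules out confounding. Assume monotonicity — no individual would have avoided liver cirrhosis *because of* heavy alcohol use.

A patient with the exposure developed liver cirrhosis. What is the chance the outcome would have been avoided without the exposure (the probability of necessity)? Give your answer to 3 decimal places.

p₁ = 0.29, p₀ = 0.1.
Under exogeneity and monotonicity, PN = (p₁ − p₀) / p₁.
PN = (0.29 − 0.1) / 0.29 = 0.19 / 0.29 ≈ 0.6552

PN ≈ 0.655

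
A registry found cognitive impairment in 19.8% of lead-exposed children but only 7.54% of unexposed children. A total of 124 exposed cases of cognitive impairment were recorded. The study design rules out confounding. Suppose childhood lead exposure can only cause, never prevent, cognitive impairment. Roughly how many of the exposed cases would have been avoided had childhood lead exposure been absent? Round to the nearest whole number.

about 77 cases

p₁ = 0.198, p₀ = 0.0754.
PN = (p₁ − p₀)/p₁ = (0.198 − 0.0754) / 0.198 ≈ 0.61919.
Attributable cases ≈ PN × (exposed cases) = 0.61919 × 124 ≈ 76.78.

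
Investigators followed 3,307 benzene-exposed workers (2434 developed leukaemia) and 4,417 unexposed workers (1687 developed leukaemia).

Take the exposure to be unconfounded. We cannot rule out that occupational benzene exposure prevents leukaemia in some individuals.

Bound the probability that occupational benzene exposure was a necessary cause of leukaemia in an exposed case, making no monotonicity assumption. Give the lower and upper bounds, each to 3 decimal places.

0.481 ≤ PN ≤ 0.840

p₁ = P(outcome | exposed) = 2434/3307 = 0.73601
p₀ = P(outcome | unexposed) = 1687/4417 = 0.38193
Under exogeneity alone the bounds on PN are max{0,(p₁−p₀)/p₁} ≤ PN ≤ min{1,(1−p₀)/p₁}.
  lower = (p₁ − p₀)/p₁ = 0.35408 / 0.73601 ≈ 0.4811
  upper = min{1, (1 − p₀)/p₁} = 0.61807 / 0.73601 ≈ 0.8397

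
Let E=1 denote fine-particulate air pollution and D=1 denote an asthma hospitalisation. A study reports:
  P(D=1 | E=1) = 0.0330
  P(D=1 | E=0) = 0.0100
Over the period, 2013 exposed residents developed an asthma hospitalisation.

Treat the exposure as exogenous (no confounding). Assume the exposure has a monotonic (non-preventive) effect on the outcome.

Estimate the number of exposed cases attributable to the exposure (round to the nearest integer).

Let p₁ = 0.033, p₀ = 0.01.
PN = (p₁ − p₀)/p₁ = (0.033 − 0.01) / 0.033 ≈ 0.69697.
Attributable cases ≈ PN × (exposed cases) = 0.69697 × 2013 ≈ 1403.00.

about 1403 cases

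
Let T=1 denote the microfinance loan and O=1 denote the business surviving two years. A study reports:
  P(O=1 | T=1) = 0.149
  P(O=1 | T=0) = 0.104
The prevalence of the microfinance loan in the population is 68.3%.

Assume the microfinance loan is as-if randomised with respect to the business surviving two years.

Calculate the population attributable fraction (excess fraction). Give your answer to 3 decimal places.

Let p₁ = 0.149, p₀ = 0.104.
Overall risk P(Y=1) = π·p₁ + (1−π)·p₀ = 0.683×0.149 + 0.317×0.104 = 0.13473.
Under exogeneity, PAF = [P(Y=1) − p₀] / P(Y=1).
PAF = (0.13473 − 0.104) / 0.13473 ≈ 0.2281

PAF ≈ 0.228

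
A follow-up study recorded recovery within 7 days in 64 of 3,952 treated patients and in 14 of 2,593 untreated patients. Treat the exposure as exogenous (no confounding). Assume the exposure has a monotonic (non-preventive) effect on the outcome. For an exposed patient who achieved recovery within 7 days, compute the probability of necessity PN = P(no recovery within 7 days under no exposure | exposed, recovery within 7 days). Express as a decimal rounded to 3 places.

p₁ = P(outcome | exposed) = 64/3952 = 0.016194
p₀ = P(outcome | unexposed) = 14/2593 = 0.0053992
Under exogeneity and monotonicity, PN = (p₁ − p₀) / p₁.
PN = (0.016194 − 0.0053992) / 0.016194 = 0.010795 / 0.016194 ≈ 0.6666

PN ≈ 0.667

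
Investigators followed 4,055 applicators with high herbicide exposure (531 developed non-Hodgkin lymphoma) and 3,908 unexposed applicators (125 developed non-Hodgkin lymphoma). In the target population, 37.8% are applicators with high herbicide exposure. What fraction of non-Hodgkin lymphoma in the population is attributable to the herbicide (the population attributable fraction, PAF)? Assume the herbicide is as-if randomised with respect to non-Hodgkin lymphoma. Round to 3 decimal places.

PAF ≈ 0.539

p₁ = P(outcome | exposed) = 531/4055 = 0.13095
p₀ = P(outcome | unexposed) = 125/3908 = 0.031986
Overall risk P(Y=1) = π·p₁ + (1−π)·p₀ = 0.378×0.13095 + 0.622×0.031986 = 0.069394.
Under exogeneity, PAF = [P(Y=1) − p₀] / P(Y=1).
PAF = (0.069394 − 0.031986) / 0.069394 ≈ 0.5391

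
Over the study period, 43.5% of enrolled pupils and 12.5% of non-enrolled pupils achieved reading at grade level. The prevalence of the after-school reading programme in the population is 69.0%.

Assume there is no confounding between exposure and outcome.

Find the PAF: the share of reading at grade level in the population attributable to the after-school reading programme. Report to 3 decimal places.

p₁ = 0.435, p₀ = 0.125.
Overall risk P(Y=1) = π·p₁ + (1−π)·p₀ = 0.69×0.435 + 0.31×0.125 = 0.3389.
Under exogeneity, PAF = [P(Y=1) − p₀] / P(Y=1).
PAF = (0.3389 − 0.125) / 0.3389 ≈ 0.6312

PAF ≈ 0.631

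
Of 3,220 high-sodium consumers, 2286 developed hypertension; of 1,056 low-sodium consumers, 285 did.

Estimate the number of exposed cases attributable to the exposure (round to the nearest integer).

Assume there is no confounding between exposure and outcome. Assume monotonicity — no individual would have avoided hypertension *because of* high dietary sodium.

p₁ = P(outcome | exposed) = 2286/3220 = 0.70994
p₀ = P(outcome | unexposed) = 285/1056 = 0.26989
PN = (p₁ − p₀)/p₁ = (0.70994 − 0.26989) / 0.70994 ≈ 0.61985.
Attributable cases ≈ PN × (exposed cases) = 0.61985 × 2286 ≈ 1416.97.

about 1417 cases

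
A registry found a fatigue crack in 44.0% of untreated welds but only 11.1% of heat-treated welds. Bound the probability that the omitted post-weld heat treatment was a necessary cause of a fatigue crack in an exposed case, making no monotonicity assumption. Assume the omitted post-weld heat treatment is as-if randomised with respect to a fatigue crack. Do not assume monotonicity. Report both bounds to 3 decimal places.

0.748 ≤ PN ≤ 1.000

p₁ = 0.44, p₀ = 0.111.
Under exogeneity alone the bounds on PN are max{0,(p₁−p₀)/p₁} ≤ PN ≤ min{1,(1−p₀)/p₁}.
  lower = (p₁ − p₀)/p₁ = 0.329 / 0.44 ≈ 0.7477
  upper = min{1, (1 − p₀)/p₁} = 0.889 / 0.44 ≈ 2.0205 → capped at 1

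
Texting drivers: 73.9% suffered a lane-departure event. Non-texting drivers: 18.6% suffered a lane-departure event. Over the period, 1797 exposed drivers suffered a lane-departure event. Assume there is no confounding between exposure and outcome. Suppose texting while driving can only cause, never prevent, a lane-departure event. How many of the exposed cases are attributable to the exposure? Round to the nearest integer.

about 1345 cases

p₁ = 0.739, p₀ = 0.186.
PN = (p₁ − p₀)/p₁ = (0.739 − 0.186) / 0.739 ≈ 0.74831.
Attributable cases ≈ PN × (exposed cases) = 0.74831 × 1797 ≈ 1344.71.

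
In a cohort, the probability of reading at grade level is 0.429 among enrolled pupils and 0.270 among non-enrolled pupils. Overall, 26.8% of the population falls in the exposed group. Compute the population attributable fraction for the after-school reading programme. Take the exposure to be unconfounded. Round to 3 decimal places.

PAF ≈ 0.136

Let p₁ = 0.429, p₀ = 0.27.
Overall risk P(Y=1) = π·p₁ + (1−π)·p₀ = 0.268×0.429 + 0.732×0.27 = 0.31261.
Under exogeneity, PAF = [P(Y=1) − p₀] / P(Y=1).
PAF = (0.31261 − 0.27) / 0.31261 ≈ 0.1363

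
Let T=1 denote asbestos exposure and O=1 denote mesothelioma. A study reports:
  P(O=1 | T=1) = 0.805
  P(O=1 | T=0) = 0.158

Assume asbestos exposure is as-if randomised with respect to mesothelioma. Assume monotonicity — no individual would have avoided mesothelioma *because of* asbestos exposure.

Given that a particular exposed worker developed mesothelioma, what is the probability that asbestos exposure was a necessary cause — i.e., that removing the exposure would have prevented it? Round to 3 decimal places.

Let p₁ = 0.805, p₀ = 0.158.
Under exogeneity and monotonicity, PN = (p₁ − p₀) / p₁.
PN = (0.805 − 0.158) / 0.805 = 0.647 / 0.805 ≈ 0.8037

PN ≈ 0.804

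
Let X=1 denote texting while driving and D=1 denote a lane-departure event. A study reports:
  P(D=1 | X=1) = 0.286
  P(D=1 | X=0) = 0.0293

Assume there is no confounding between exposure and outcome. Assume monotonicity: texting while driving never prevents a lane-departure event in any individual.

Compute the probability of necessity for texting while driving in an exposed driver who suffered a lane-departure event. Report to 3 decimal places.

PN ≈ 0.898

Let p₁ = 0.286, p₀ = 0.0293.
Under exogeneity and monotonicity, PN = (p₁ − p₀) / p₁.
PN = (0.286 − 0.0293) / 0.286 = 0.2567 / 0.286 ≈ 0.8976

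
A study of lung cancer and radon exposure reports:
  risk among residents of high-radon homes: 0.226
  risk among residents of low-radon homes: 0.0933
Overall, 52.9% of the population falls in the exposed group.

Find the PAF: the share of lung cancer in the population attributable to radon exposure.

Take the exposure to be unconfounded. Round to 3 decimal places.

Let p₁ = 0.226, p₀ = 0.0933.
Overall risk P(Y=1) = π·p₁ + (1−π)·p₀ = 0.529×0.226 + 0.471×0.0933 = 0.1635.
Under exogeneity, PAF = [P(Y=1) − p₀] / P(Y=1).
PAF = (0.1635 − 0.0933) / 0.1635 ≈ 0.4294

PAF ≈ 0.429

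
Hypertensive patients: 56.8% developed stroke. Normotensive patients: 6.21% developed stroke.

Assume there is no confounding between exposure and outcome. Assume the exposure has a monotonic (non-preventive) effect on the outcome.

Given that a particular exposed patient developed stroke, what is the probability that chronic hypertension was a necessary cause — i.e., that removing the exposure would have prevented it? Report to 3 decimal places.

PN ≈ 0.891

p₁ = 0.568, p₀ = 0.0621.
Under exogeneity and monotonicity, PN = (p₁ − p₀) / p₁.
PN = (0.568 − 0.0621) / 0.568 = 0.5059 / 0.568 ≈ 0.8907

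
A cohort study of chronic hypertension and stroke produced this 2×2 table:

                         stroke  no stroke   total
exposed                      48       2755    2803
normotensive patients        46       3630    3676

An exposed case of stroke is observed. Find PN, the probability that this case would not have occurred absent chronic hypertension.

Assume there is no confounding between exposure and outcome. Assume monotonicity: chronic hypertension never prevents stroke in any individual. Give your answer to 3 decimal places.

PN ≈ 0.269

p₁ = P(outcome | exposed) = 48/2803 = 0.017125
p₀ = P(outcome | unexposed) = 46/3676 = 0.012514
Under exogeneity and monotonicity, PN = (p₁ − p₀)/p₁.
PN = (0.017125 − 0.012514) / 0.017125 ≈ 0.2693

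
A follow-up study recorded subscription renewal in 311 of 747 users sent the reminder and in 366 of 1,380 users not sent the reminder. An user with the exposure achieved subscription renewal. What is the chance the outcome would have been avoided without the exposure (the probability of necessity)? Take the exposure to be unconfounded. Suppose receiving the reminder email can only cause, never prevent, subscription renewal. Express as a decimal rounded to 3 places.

p₁ = P(outcome | exposed) = 311/747 = 0.41633
p₀ = P(outcome | unexposed) = 366/1380 = 0.26522
Under exogeneity and monotonicity, PN = (p₁ − p₀) / p₁.
PN = (0.41633 − 0.26522) / 0.41633 = 0.15111 / 0.41633 ≈ 0.3630

PN ≈ 0.363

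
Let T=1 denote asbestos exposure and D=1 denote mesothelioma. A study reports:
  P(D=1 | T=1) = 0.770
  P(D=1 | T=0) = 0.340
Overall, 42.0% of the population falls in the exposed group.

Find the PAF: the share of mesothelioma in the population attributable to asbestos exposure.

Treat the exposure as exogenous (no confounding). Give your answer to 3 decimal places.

PAF ≈ 0.347

Let p₁ = 0.77, p₀ = 0.34.
Overall risk P(Y=1) = π·p₁ + (1−π)·p₀ = 0.42×0.77 + 0.58×0.34 = 0.5206.
Under exogeneity, PAF = [P(Y=1) − p₀] / P(Y=1).
PAF = (0.5206 − 0.34) / 0.5206 ≈ 0.3469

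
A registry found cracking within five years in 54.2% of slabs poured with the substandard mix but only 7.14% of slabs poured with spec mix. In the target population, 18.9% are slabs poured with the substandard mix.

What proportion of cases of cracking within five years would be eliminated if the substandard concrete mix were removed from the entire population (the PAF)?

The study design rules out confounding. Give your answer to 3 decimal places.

PAF ≈ 0.555

p₁ = 0.542, p₀ = 0.0714.
Overall risk P(Y=1) = π·p₁ + (1−π)·p₀ = 0.189×0.542 + 0.811×0.0714 = 0.16034.
Under exogeneity, PAF = [P(Y=1) − p₀] / P(Y=1).
PAF = (0.16034 − 0.0714) / 0.16034 ≈ 0.5547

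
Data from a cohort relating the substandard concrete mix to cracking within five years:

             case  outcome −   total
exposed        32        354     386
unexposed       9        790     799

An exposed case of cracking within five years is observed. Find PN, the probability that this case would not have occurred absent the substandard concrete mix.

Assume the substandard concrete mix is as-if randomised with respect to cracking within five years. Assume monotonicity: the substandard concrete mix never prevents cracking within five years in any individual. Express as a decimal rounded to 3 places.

PN ≈ 0.864

p₁ = P(outcome | exposed) = 32/386 = 0.082902
p₀ = P(outcome | unexposed) = 9/799 = 0.011264
Under exogeneity and monotonicity, PN = (p₁ − p₀) / p₁.
PN = (0.082902 − 0.011264) / 0.082902 = 0.071637 / 0.082902 ≈ 0.8641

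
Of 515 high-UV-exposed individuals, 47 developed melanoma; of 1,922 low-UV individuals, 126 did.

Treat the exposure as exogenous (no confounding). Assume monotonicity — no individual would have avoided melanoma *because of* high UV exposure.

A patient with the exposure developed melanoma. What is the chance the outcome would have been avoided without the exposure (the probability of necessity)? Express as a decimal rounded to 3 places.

p₁ = P(outcome | exposed) = 47/515 = 0.091262
p₀ = P(outcome | unexposed) = 126/1922 = 0.065557
Under exogeneity and monotonicity, PN = (p₁ − p₀) / p₁.
PN = (0.091262 − 0.065557) / 0.091262 = 0.025705 / 0.091262 ≈ 0.2817

PN ≈ 0.282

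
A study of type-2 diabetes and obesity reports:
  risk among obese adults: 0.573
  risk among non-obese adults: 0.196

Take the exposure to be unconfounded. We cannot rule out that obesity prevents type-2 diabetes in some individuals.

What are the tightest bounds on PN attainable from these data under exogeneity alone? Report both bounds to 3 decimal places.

0.658 ≤ PN ≤ 1.000

Let p₁ = 0.573, p₀ = 0.196.
Under exogeneity alone the bounds on PN are max{0,(p₁−p₀)/p₁} ≤ PN ≤ min{1,(1−p₀)/p₁}.
  lower = (p₁ − p₀)/p₁ = 0.377 / 0.573 ≈ 0.6579
  upper = min{1, (1 − p₀)/p₁} = 0.804 / 0.573 ≈ 1.4031 → capped at 1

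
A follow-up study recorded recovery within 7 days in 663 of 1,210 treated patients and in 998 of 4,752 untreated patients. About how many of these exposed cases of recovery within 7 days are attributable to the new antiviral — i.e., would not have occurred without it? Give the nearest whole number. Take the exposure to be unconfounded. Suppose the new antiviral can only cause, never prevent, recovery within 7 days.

about 409 cases

p₁ = P(outcome | exposed) = 663/1210 = 0.54793
p₀ = P(outcome | unexposed) = 998/4752 = 0.21002
PN = (p₁ − p₀)/p₁ = (0.54793 − 0.21002) / 0.54793 ≈ 0.61671.
Attributable cases ≈ PN × (exposed cases) = 0.61671 × 663 ≈ 408.88.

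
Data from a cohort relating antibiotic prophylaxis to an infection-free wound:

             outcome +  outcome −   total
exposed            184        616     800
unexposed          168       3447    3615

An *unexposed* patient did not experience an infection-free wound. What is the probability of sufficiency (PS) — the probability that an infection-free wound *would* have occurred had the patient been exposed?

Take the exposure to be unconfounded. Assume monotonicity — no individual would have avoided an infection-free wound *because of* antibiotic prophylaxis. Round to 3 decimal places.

p₁ = P(outcome | exposed) = 184/800 = 0.23
p₀ = P(outcome | unexposed) = 168/3615 = 0.046473
Under exogeneity and monotonicity, PS = (p₁ − p₀)/(1 − p₀).
PS = (0.23 − 0.046473) / 0.95353 ≈ 0.1925

PS ≈ 0.192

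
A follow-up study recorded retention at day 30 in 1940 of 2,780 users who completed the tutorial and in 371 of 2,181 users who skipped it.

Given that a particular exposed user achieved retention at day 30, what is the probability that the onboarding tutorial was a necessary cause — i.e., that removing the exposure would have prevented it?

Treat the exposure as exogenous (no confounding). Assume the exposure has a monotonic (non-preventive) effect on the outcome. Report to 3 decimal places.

PN ≈ 0.756

p₁ = P(outcome | exposed) = 1940/2780 = 0.69784
p₀ = P(outcome | unexposed) = 371/2181 = 0.17011
Under exogeneity and monotonicity, PN = (p₁ − p₀) / p₁.
PN = (0.69784 − 0.17011) / 0.69784 = 0.52774 / 0.69784 ≈ 0.7562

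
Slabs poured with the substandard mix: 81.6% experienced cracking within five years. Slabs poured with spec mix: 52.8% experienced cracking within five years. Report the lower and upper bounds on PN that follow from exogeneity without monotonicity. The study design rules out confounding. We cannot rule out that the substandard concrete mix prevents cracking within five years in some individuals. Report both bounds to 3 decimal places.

0.353 ≤ PN ≤ 0.578

p₁ = 0.816, p₀ = 0.528.
Under exogeneity alone the bounds on PN are max{0,(p₁−p₀)/p₁} ≤ PN ≤ min{1,(1−p₀)/p₁}.
  lower = (p₁ − p₀)/p₁ = 0.288 / 0.816 ≈ 0.3529
  upper = min{1, (1 − p₀)/p₁} = 0.472 / 0.816 ≈ 0.5784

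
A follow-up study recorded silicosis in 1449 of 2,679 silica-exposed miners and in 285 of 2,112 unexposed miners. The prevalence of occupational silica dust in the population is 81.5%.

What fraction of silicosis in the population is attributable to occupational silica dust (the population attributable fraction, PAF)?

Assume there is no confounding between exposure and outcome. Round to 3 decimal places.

p₁ = P(outcome | exposed) = 1449/2679 = 0.54087
p₀ = P(outcome | unexposed) = 285/2112 = 0.13494
Overall risk P(Y=1) = π·p₁ + (1−π)·p₀ = 0.815×0.54087 + 0.185×0.13494 = 0.46578.
Under exogeneity, PAF = [P(Y=1) − p₀] / P(Y=1).
PAF = (0.46578 − 0.13494) / 0.46578 ≈ 0.7103

PAF ≈ 0.710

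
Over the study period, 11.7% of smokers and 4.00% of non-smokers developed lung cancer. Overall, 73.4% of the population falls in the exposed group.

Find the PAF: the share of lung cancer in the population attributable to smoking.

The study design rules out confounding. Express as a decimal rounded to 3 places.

PAF ≈ 0.586

p₁ = 0.117, p₀ = 0.04.
Overall risk P(Y=1) = π·p₁ + (1−π)·p₀ = 0.734×0.117 + 0.266×0.04 = 0.096518.
Under exogeneity, PAF = [P(Y=1) − p₀] / P(Y=1).
PAF = (0.096518 − 0.04) / 0.096518 ≈ 0.5856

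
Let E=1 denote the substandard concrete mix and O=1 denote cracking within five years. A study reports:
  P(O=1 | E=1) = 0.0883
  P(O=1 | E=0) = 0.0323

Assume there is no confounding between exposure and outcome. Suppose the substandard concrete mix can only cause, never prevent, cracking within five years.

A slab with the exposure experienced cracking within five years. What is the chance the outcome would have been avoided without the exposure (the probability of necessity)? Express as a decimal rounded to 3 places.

PN ≈ 0.634

Let p₁ = 0.0883, p₀ = 0.0323.
Under exogeneity and monotonicity, PN = (p₁ − p₀) / p₁.
PN = (0.0883 − 0.0323) / 0.0883 = 0.056 / 0.0883 ≈ 0.6342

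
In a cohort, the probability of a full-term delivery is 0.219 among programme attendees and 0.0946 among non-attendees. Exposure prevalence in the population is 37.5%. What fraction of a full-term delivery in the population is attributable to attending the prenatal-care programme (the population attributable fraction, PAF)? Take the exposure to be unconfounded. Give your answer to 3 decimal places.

PAF ≈ 0.330

Let p₁ = 0.219, p₀ = 0.0946.
Overall risk P(Y=1) = π·p₁ + (1−π)·p₀ = 0.375×0.219 + 0.625×0.0946 = 0.14125.
Under exogeneity, PAF = [P(Y=1) − p₀] / P(Y=1).
PAF = (0.14125 − 0.0946) / 0.14125 ≈ 0.3303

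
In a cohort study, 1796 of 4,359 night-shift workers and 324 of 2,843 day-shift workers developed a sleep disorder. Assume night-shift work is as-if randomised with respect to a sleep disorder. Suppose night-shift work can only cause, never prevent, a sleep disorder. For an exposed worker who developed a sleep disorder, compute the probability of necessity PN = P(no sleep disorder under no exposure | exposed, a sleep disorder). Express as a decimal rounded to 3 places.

p₁ = P(outcome | exposed) = 1796/4359 = 0.41202
p₀ = P(outcome | unexposed) = 324/2843 = 0.11396
Under exogeneity and monotonicity, PN = (p₁ − p₀) / p₁.
PN = (0.41202 − 0.11396) / 0.41202 = 0.29806 / 0.41202 ≈ 0.7234

PN ≈ 0.723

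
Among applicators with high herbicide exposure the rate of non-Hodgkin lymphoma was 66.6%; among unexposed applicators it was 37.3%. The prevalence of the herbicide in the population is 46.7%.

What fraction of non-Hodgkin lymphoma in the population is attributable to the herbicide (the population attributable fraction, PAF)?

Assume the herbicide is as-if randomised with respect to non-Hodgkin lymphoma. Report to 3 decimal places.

PAF ≈ 0.268

p₁ = 0.666, p₀ = 0.373.
Overall risk P(Y=1) = π·p₁ + (1−π)·p₀ = 0.467×0.666 + 0.533×0.373 = 0.50983.
Under exogeneity, PAF = [P(Y=1) − p₀] / P(Y=1).
PAF = (0.50983 − 0.373) / 0.50983 ≈ 0.2684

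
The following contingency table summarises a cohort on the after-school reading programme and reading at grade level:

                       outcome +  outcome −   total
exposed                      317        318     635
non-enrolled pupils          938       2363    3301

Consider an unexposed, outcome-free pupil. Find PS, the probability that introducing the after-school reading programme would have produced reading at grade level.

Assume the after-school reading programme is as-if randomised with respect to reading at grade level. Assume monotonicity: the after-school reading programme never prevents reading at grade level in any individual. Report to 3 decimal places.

PS ≈ 0.300

p₁ = P(outcome | exposed) = 317/635 = 0.49921
p₀ = P(outcome | unexposed) = 938/3301 = 0.28416
Under exogeneity and monotonicity, PS = (p₁ − p₀) / (1 − p₀).
PS = (0.49921 − 0.28416) / (1 − 0.28416) = 0.21506 / 0.71584 ≈ 0.3004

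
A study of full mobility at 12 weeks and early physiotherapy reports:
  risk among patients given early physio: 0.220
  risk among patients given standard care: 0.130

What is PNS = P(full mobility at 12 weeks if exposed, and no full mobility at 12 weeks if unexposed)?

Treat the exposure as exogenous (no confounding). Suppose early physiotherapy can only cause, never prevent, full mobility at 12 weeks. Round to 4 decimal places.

PNS ≈ 0.0900

Let p₁ = 0.22, p₀ = 0.13.
Under exogeneity and monotonicity, PNS = p₁ − p₀.
PNS = 0.22 − 0.13 = 0.09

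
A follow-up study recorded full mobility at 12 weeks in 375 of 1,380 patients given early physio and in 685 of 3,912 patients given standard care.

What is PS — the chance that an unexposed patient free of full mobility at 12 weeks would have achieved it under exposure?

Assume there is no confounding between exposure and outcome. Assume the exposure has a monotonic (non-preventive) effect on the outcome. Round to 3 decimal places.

PS ≈ 0.117

p₁ = P(outcome | exposed) = 375/1380 = 0.27174
p₀ = P(outcome | unexposed) = 685/3912 = 0.1751
Under exogeneity and monotonicity, PS = (p₁ − p₀) / (1 − p₀).
PS = (0.27174 − 0.1751) / (1 − 0.1751) = 0.096637 / 0.8249 ≈ 0.1172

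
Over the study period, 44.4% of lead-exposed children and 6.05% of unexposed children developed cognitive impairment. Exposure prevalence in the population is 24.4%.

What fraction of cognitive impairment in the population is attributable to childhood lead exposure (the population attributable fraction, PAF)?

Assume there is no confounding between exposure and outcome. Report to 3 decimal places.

p₁ = 0.444, p₀ = 0.0605.
Overall risk P(Y=1) = π·p₁ + (1−π)·p₀ = 0.244×0.444 + 0.756×0.0605 = 0.15407.
Under exogeneity, PAF = [P(Y=1) − p₀] / P(Y=1).
PAF = (0.15407 − 0.0605) / 0.15407 ≈ 0.6073

PAF ≈ 0.607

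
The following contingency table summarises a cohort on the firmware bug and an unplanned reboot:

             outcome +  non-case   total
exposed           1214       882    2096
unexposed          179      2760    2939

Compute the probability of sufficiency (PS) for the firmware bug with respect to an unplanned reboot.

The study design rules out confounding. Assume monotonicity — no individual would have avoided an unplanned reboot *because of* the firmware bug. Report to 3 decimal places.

p₁ = P(outcome | exposed) = 1214/2096 = 0.5792
p₀ = P(outcome | unexposed) = 179/2939 = 0.060905
Under exogeneity and monotonicity, PS = (p₁ − p₀)/(1 − p₀).
PS = (0.5792 − 0.060905) / 0.93909 ≈ 0.5519

PS ≈ 0.552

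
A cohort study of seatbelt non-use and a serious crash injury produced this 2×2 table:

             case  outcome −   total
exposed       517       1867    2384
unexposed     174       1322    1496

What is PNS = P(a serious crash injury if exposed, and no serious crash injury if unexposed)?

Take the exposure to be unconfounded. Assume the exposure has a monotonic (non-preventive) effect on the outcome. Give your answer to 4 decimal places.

p₁ = P(outcome | exposed) = 517/2384 = 0.21686
p₀ = P(outcome | unexposed) = 174/1496 = 0.11631
Under exogeneity and monotonicity, PNS = p₁ − p₀.
PNS = 0.21686 − 0.11631 = 0.10055

PNS ≈ 0.1006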